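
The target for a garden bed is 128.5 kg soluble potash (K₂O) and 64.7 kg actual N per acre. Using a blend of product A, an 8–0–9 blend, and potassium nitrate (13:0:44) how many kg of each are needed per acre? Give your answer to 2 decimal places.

500.55 kg product A, 189.66 kg potassium nitrate

Let a = kg of product A, b = kg of potassium nitrate (per acre).
K₂O: 0.09·a + 0.44·b = 128.5
N: 0.08·a + 0.13·b = 64.7
Eliminate b: (row1) − 0.44/0.13·(row2) → -0.180769·a = -90.4846, so a = 500.553.
Then b = (64.7 − 0.08·500.553) / 0.13 = 189.6596.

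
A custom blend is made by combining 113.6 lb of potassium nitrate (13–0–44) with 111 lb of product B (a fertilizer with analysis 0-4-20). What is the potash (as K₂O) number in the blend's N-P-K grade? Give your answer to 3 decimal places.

Total mass = 113.6 + 111 = 224.6 lb.
K₂O mass = 44%×113.6 + 20%×111 = 72.184 lb.
% K₂O = 72.184 / 224.6 = 32.1389%.

32.139% K₂O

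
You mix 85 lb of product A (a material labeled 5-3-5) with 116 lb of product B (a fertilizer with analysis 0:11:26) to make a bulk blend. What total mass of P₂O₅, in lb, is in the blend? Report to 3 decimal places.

P₂O₅ mass = 3%×85 + 11%×116 = 15.31 lb.

15.310 lb P₂O₅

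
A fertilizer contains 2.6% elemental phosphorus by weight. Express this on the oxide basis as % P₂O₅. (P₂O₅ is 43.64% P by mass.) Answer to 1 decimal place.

%P₂O₅ = 2.6 / 0.4364 = 5.95784%.

6.0% P₂O₅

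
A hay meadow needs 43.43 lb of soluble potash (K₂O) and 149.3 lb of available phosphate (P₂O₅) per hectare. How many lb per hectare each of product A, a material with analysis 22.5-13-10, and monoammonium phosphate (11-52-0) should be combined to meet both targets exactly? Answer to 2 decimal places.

With a, b = lb per hectare of product A and monoammonium phosphate:
K₂O: 0.1·a + 0·b = 43.43
P₂O₅: 0.13·a + 0.52·b = 149.3
From row1: a = (43.43 − 0·b) / 0.1.
Into row2: 0.13·(43.43 − 0·b)/0.1 + 0.52·b = 149.3 → b = 178.5404, a = 434.3.

434.30 lb product A, 178.54 lb monoammonium phosphate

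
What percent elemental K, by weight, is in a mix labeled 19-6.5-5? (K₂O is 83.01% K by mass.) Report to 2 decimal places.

4.15% K

%K = 5 × 0.8301 = 4.1505%.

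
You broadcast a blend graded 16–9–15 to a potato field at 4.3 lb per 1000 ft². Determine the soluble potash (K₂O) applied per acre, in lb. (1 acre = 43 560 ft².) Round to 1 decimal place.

K₂O per 1000 ft² = 4.3 × 15% = 0.645 lb.
Convert to per acre: 0.645 × 43.56 = 28.0962 lb.

28.1 lb K₂O per acre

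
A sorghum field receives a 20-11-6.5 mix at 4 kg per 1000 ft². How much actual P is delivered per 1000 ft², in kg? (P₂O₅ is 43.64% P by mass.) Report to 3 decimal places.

P₂O₅ per 1000 ft² = 4 × 11% = 0.44 kg.
Elemental P = 0.44 × 0.4364 = 0.192016 kg per 1000 ft².

0.192 kg P per thousand sq ft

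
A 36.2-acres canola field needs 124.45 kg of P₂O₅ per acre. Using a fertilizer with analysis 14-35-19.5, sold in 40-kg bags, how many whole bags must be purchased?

Product per acre = 124.45 / 35% = 355.571 kg.
Total product = 355.571 × 36.2 = 12871.7 kg.
Bags = ⌈12871.7 / 40⌉ = 322.

322 bags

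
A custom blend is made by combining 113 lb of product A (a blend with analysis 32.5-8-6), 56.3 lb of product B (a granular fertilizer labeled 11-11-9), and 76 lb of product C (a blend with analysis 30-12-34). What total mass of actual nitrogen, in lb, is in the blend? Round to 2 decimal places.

65.72 lb N

N mass = 32.5%×113 + 11%×56.3 + 30%×76 = 65.718 lb.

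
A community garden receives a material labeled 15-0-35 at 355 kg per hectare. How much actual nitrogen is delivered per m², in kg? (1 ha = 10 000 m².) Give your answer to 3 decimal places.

0.005 kg N per sq m

nitrogen per hectare = 355 × 15% = 53.25 kg.
Convert to per m²: 53.25 × 0.0001 = 0.005325 kg.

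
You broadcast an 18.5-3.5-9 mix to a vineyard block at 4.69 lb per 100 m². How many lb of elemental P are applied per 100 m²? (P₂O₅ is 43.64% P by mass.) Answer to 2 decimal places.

0.07 lb P per hundred sq m

P₂O₅ per 100 m² = 4.69 × 3.5% = 0.16415 lb.
Elemental P = 0.16415 × 0.4364 = 0.0716351 lb per 100 m².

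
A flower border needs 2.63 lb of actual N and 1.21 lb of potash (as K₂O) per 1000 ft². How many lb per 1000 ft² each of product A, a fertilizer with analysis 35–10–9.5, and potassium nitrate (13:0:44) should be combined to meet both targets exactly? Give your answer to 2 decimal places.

Let a = lb of product A, b = lb of potassium nitrate (per 1000 ft²).
N: 0.35·a + 0.13·b = 2.63
K₂O: 0.095·a + 0.44·b = 1.21
Eliminate b: (row1) − 0.13/0.44·(row2) → 0.321932·a = 2.2725, so a = 7.05895.
Then b = (1.21 − 0.095·7.05895) / 0.44 = 1.22591.

7.06 lb product A, 1.23 lb potassium nitrate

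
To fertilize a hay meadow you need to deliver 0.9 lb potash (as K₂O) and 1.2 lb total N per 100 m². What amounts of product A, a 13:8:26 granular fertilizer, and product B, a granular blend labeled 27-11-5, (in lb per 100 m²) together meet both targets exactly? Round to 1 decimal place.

Let a = lb of product A, b = lb of product B (per 100 m²).
K₂O: 0.26·a + 0.05·b = 0.9
N: 0.13·a + 0.27·b = 1.2
Solving simultaneously: a = 2.87284, b = 3.06122.

2.9 lb product A, 3.1 lb product B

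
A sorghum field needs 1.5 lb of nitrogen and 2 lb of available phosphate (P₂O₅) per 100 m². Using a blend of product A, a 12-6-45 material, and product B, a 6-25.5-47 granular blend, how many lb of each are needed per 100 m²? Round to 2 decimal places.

9.72 lb product A, 5.56 lb product B

Let a = lb of product A, b = lb of product B (per 100 m²).
N: 0.12·a + 0.06·b = 1.5
P₂O₅: 0.06·a + 0.255·b = 2
From row1: a = (1.5 − 0.06·b) / 0.12.
Into row2: 0.06·(1.5 − 0.06·b)/0.12 + 0.255·b = 2 → b = 5.55556, a = 9.72222.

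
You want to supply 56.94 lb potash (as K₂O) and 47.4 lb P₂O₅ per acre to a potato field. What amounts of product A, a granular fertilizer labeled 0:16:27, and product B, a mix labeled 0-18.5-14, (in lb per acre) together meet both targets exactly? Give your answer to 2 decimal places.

141.48 lb product A, 133.85 lb product B

Per-acre balance (a = product A, b = product B):
K₂O: 0.27·a + 0.14·b = 56.94
P₂O₅: 0.16·a + 0.185·b = 47.4
Eliminate b: (row1) − 0.14/0.185·(row2) → 0.148919·a = 21.0697, so a = 141.4846.
Then b = (47.4 − 0.16·141.4846) / 0.185 = 133.851.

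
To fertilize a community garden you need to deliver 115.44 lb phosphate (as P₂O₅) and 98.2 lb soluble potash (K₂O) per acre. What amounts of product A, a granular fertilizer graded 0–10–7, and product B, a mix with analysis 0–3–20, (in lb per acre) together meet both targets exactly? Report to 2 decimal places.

1125.25 lb product A, 97.16 lb product B

Let a = lb of product A, b = lb of product B (per acre).
P₂O₅: 0.1·a + 0.03·b = 115.44
K₂O: 0.07·a + 0.2·b = 98.2
Eliminate a: (row1) − 0.1/0.07·(row2) → -0.255714·b = -24.8457, so b = 97.162.
Back-substitute: a = (115.44 − 0.03·97.162) / 0.1 = 1125.251.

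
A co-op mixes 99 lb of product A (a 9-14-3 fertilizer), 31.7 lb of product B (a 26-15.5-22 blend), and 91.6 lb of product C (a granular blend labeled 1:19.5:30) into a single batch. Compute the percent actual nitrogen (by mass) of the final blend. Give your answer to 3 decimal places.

8.128% N

Total mass = 99 + 31.7 + 91.6 = 222.3 lb.
N mass = 9%×99 + 26%×31.7 + 1%×91.6 = 18.068 lb.
% N = 18.068 / 222.3 = 8.12776%.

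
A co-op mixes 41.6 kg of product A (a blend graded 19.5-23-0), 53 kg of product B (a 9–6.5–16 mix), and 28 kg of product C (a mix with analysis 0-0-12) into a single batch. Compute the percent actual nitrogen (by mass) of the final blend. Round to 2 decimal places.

10.51% N

Total mass = 41.6 + 53 + 28 = 122.6 kg.
N mass = 19.5%×41.6 + 9%×53 + 0%×28 = 12.882 kg.
% N = 12.882 / 122.6 = 10.5073%.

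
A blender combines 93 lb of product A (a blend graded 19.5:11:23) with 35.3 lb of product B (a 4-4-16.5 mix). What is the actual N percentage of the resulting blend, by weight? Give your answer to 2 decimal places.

Total mass = 93 + 35.3 = 128.3 lb.
N mass = 19.5%×93 + 4%×35.3 = 19.547 lb.
% N = 19.547 / 128.3 = 15.2354%.

15.24% N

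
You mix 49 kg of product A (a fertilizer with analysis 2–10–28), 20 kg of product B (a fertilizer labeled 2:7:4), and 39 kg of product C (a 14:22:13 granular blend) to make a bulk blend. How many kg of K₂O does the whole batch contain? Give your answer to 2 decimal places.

K₂O mass = 28%×49 + 4%×20 + 13%×39 = 19.59 kg.

19.59 kg K₂O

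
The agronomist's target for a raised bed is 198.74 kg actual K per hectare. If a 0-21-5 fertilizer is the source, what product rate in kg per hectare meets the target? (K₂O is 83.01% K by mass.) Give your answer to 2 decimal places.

4788.34 kg of product per hectare

As K₂O: 198.74 / 0.8301 = 239.417 kg per hectare.
Product per hectare = 239.417 / 5% = 4788.339 kg.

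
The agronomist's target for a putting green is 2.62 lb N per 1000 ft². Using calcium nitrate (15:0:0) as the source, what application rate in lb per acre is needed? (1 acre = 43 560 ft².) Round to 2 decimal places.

Product per 1000 ft² = 2.62 / 15% = 17.4667 lb.
Convert to per acre: 17.4667 × 43.56 = 760.848 lb.

760.85 lb of product per acre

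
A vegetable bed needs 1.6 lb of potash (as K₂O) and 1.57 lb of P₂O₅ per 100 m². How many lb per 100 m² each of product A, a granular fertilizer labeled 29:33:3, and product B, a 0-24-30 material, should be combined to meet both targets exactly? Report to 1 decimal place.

Per-100 m² balance (a = product A, b = product B):
K₂O: 0.03·a + 0.3·b = 1.6
P₂O₅: 0.33·a + 0.24·b = 1.57
Solving simultaneously: a = 0.947712, b = 5.23856.

0.9 lb product A, 5.2 lb product B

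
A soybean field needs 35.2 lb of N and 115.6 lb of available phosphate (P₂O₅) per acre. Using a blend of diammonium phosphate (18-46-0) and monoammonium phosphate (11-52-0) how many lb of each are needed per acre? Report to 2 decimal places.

129.95 lb diammonium phosphate, 107.35 lb monoammonium phosphate

Per-acre balance (a = diammonium phosphate, b = monoammonium phosphate):
N: 0.18·a + 0.11·b = 35.2
P₂O₅: 0.46·a + 0.52·b = 115.6
Eliminate b: (row1) − 0.11/0.52·(row2) → 0.0826923·a = 10.7462, so a = 129.953.
Then b = (115.6 − 0.46·129.953) / 0.52 = 107.349.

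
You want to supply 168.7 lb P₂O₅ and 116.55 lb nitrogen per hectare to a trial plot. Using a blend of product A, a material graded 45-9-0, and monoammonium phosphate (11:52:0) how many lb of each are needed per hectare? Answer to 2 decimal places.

187.63 lb product A, 291.95 lb monoammonium phosphate

Let a = lb of product A, b = lb of monoammonium phosphate (per hectare).
P₂O₅: 0.09·a + 0.52·b = 168.7
N: 0.45·a + 0.11·b = 116.55
From row1: a = (168.7 − 0.52·b) / 0.09.
Into row2: 0.45·(168.7 − 0.52·b)/0.09 + 0.11·b = 116.55 → b = 291.948, a = 187.63498.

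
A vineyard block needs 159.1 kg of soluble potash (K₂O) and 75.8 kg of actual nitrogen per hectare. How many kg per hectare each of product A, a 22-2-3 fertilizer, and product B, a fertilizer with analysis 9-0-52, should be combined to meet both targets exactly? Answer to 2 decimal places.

224.68 kg product A, 293.00 kg product B

With a, b = kg per hectare of product A and product B:
K₂O: 0.03·a + 0.52·b = 159.1
N: 0.22·a + 0.09·b = 75.8
Eliminate a: (row1) − 0.03/0.22·(row2) → 0.507727·b = 148.764, so b = 292.999.
Back-substitute: a = (159.1 − 0.52·292.999) / 0.03 = 224.682.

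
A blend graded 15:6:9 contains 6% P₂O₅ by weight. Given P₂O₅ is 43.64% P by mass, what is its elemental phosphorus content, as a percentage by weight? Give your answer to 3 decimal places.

%P = 6 × 0.4364 = 2.6184%.

2.618% P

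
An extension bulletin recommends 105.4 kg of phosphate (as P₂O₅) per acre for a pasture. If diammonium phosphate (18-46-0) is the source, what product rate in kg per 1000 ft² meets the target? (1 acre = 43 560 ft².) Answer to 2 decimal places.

5.26 kg of product per thousand sq ft

Product per acre = 105.4 / 46% = 229.13 kg.
Convert to per 1000 ft²: 229.13 × 0.0229568 = 5.26011 kg.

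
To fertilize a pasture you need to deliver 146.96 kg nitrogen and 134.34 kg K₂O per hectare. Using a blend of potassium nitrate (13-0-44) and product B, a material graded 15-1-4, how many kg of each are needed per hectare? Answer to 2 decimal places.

Let a = kg of potassium nitrate, b = kg of product B (per hectare).
N: 0.13·a + 0.15·b = 146.96
K₂O: 0.44·a + 0.04·b = 134.34
Eliminate a: (row1) − 0.13/0.44·(row2) → 0.138182·b = 107.269, so b = 776.286.
Back-substitute: a = (146.96 − 0.15·776.286) / 0.13 = 234.747.

234.75 kg potassium nitrate, 776.29 kg product B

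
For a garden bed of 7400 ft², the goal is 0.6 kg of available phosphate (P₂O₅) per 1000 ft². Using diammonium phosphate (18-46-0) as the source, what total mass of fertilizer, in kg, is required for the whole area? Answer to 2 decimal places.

Product per 1000 ft² = 0.6 / 46% = 1.30435 kg.
Total product = 1.30435 × 7400 / 1000 = 9.65217 kg.

9.65 kg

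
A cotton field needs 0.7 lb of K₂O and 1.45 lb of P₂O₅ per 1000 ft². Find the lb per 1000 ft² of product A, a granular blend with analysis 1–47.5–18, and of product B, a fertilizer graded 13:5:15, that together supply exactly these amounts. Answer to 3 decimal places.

Let a = lb of product A, b = lb of product B (per 1000 ft²).
K₂O: 0.18·a + 0.15·b = 0.7
P₂O₅: 0.475·a + 0.05·b = 1.45
Solving simultaneously: a = 2.93173, b = 1.14859.

2.932 lb product A, 1.149 lb product B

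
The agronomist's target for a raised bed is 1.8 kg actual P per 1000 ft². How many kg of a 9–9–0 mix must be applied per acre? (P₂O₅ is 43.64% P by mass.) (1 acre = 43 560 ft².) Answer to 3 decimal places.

As P₂O₅: 1.8 / 0.4364 = 4.12466 kg per 1000 ft².
Product per 1000 ft² = 4.12466 / 9% = 45.8295 kg.
Convert to per acre: 45.8295 × 43.56 = 1996.3336 kg.

1996.334 kg of product per acre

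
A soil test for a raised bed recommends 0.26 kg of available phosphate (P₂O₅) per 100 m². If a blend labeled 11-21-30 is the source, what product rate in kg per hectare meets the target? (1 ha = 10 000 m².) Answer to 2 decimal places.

Product per 100 m² = 0.26 / 21% = 1.2381 kg.
Convert to per hectare: 1.2381 × 100 = 123.8095 kg.

123.81 kg of product per hectare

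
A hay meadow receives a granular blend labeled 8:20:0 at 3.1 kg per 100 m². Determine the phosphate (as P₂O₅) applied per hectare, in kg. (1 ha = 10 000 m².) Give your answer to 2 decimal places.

62.00 kg P₂O₅ per hectare

P₂O₅ per 100 m² = 3.1 × 20% = 0.62 kg.
Convert to per hectare: 0.62 × 100 = 62 kg.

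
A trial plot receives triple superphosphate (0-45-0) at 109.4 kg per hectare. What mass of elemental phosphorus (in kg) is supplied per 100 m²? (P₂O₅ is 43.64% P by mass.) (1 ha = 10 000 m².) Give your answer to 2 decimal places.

0.21 kg P per hundred sq m

P₂O₅ per hectare = 109.4 × 45% = 49.23 kg.
Elemental P = 49.23 × 0.4364 = 21.484 kg per hectare.
Convert to per 100 m²: 21.484 × 0.01 = 0.21484 kg.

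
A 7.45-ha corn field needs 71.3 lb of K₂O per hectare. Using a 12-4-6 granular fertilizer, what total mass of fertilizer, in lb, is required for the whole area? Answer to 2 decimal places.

8853.08 lb

Product per hectare = 71.3 / 6% = 1188.33 lb.
Total product = 1188.33 × 7.45 = 8853.083 lb.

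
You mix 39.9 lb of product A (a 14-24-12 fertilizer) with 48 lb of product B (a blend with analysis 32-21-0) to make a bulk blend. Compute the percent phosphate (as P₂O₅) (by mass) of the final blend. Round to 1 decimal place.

22.4% P₂O₅

Total mass = 39.9 + 48 = 87.9 lb.
P₂O₅ mass = 24%×39.9 + 21%×48 = 19.656 lb.
% P₂O₅ = 19.656 / 87.9 = 22.3618%.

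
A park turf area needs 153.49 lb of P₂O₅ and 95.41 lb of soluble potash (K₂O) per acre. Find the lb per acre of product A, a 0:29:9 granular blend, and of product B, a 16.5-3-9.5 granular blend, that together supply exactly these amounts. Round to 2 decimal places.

With a, b = lb per acre of product A and product B:
P₂O₅: 0.29·a + 0.03·b = 153.49
K₂O: 0.09·a + 0.095·b = 95.41
Eliminate a: (row1) − 0.29/0.09·(row2) → -0.276111·b = -153.942, so b = 557.537.
Back-substitute: a = (153.49 − 0.03·557.537) / 0.29 = 471.5996.

471.60 lb product A, 557.54 lb product B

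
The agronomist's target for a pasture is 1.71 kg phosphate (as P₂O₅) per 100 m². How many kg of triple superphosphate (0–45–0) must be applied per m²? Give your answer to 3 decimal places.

Product per 100 m² = 1.71 / 45% = 3.8 kg.
Convert to per m²: 3.8 × 0.01 = 0.038 kg.

0.038 kg of product per sq m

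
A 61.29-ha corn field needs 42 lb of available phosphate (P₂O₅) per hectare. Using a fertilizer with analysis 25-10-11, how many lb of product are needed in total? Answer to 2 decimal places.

Product per hectare = 42 / 10% = 420 lb.
Total product = 420 × 61.29 = 25741.8 lb.

25741.80 lb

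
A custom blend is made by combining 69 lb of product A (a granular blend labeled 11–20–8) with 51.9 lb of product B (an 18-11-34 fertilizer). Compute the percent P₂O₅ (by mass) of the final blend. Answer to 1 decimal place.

Total mass = 69 + 51.9 = 120.9 lb.
P₂O₅ mass = 20%×69 + 11%×51.9 = 19.509 lb.
% P₂O₅ = 19.509 / 120.9 = 16.1365%.

16.1% P₂O₅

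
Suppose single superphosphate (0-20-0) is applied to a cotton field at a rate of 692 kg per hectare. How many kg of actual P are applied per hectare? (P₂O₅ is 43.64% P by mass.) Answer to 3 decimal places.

60.398 kg P per hectare

P₂O₅ per hectare = 692 × 20% = 138.4 kg.
Elemental P = 138.4 × 0.4364 = 60.3978 kg per hectare.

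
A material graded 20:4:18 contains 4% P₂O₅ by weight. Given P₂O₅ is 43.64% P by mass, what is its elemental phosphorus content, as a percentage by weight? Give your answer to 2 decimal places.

1.75% P

%P = 4 × 0.4364 = 1.7456%.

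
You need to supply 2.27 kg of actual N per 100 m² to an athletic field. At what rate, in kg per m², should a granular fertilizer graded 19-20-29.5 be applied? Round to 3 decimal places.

0.119 kg of product per sq m

Product per 100 m² = 2.27 / 19% = 11.9474 kg.
Convert to per m²: 11.9474 × 0.01 = 0.119474 kg.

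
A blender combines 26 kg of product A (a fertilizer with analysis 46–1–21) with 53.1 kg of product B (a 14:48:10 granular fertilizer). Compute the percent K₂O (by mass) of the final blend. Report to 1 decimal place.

Total mass = 26 + 53.1 = 79.1 kg.
K₂O mass = 21%×26 + 10%×53.1 = 10.77 kg.
% K₂O = 10.77 / 79.1 = 13.6157%.

13.6% K₂O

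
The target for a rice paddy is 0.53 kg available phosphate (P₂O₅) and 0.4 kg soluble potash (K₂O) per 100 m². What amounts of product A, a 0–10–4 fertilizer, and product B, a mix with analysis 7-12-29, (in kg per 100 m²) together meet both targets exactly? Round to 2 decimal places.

With a, b = kg per 100 m² of product A and product B:
P₂O₅: 0.1·a + 0.12·b = 0.53
K₂O: 0.04·a + 0.29·b = 0.4
Solving simultaneously: a = 4.36777, b = 0.77686.

4.37 kg product A, 0.78 kg product B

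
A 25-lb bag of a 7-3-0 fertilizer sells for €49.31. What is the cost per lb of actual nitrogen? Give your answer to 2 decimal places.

N in bag = 25 × 7% = 1.75 lb.
Cost per lb N = €49.31 / 1.75 = €28.1771.

€28.18 per lb N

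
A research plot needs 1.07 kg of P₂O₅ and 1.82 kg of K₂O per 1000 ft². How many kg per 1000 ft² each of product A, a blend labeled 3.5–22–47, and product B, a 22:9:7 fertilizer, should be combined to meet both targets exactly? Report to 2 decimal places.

3.30 kg product A, 3.81 kg product B

Per-1000 ft² balance (a = product A, b = product B):
P₂O₅: 0.22·a + 0.09·b = 1.07
K₂O: 0.47·a + 0.07·b = 1.82
From row1: a = (1.07 − 0.09·b) / 0.22.
Into row2: 0.47·(1.07 − 0.09·b)/0.22 + 0.07·b = 1.82 → b = 3.81041, a = 3.30483.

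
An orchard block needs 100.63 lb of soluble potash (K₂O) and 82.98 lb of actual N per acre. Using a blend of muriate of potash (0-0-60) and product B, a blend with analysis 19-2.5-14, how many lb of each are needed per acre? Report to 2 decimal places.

Per-acre balance (a = muriate of potash, b = product B):
K₂O: 0.6·a + 0.14·b = 100.63
N: 0·a + 0.19·b = 82.98
Solving simultaneously: a = 65.8114, b = 436.737.

65.81 lb muriate of potash, 436.74 lb product B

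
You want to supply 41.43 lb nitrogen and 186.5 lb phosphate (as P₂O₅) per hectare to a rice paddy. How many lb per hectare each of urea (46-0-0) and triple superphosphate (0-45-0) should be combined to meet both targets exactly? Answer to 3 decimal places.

90.065 lb urea, 414.444 lb triple superphosphate

With a, b = lb per hectare of urea and triple superphosphate:
N: 0.46·a + 0·b = 41.43
P₂O₅: 0·a + 0.45·b = 186.5
Solving simultaneously: a = 90.0652, b = 414.4444.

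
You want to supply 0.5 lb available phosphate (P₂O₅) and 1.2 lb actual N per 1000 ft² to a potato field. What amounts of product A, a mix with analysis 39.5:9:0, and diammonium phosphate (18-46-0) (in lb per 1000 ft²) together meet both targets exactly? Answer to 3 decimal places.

2.792 lb product A, 0.541 lb diammonium phosphate

Let a = lb of product A, b = lb of diammonium phosphate (per 1000 ft²).
P₂O₅: 0.09·a + 0.46·b = 0.5
N: 0.395·a + 0.18·b = 1.2
Solving simultaneously: a = 2.79154, b = 0.540785.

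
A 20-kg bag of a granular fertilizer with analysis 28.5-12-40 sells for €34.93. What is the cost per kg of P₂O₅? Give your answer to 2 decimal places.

P₂O₅ in bag = 20 × 12% = 2.4 kg.
Cost per kg P₂O₅ = €34.93 / 2.4 = €14.5542.

€14.55 per kg P₂O₅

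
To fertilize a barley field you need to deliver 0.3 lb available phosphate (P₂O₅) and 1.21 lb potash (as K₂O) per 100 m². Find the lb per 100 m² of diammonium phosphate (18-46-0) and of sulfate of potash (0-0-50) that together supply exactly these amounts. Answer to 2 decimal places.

0.65 lb diammonium phosphate, 2.42 lb sulfate of potash

Per-100 m² balance (a = diammonium phosphate, b = sulfate of potash):
P₂O₅: 0.46·a + 0·b = 0.3
K₂O: 0·a + 0.5·b = 1.21
Solving simultaneously: a = 0.652174, b = 2.42.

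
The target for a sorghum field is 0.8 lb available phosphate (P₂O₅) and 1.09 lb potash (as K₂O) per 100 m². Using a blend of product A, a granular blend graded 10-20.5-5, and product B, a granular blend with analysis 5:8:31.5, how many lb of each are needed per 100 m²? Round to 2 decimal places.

Let a = lb of product A, b = lb of product B (per 100 m²).
P₂O₅: 0.205·a + 0.08·b = 0.8
K₂O: 0.05·a + 0.315·b = 1.09
From row1: a = (0.8 − 0.08·b) / 0.205.
Into row2: 0.05·(0.8 − 0.08·b)/0.205 + 0.315·b = 1.09 → b = 3.02848, a = 2.72059.

2.72 lb product A, 3.03 lb product B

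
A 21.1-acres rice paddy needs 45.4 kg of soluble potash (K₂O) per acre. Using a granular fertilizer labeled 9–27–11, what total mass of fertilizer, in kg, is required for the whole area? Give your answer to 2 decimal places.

8708.55 kg

Product per acre = 45.4 / 11% = 412.727 kg.
Total product = 412.727 × 21.1 = 8708.545 kg.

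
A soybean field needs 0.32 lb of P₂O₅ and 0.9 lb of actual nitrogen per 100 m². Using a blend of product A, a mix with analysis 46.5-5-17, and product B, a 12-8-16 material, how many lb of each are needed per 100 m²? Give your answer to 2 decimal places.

Let a = lb of product A, b = lb of product B (per 100 m²).
P₂O₅: 0.05·a + 0.08·b = 0.32
N: 0.465·a + 0.12·b = 0.9
Eliminate a: (row1) − 0.05/0.465·(row2) → 0.0670968·b = 0.223226, so b = 3.32692.
Back-substitute: a = (0.32 − 0.08·3.32692) / 0.05 = 1.07692.

1.08 lb product A, 3.33 lb product B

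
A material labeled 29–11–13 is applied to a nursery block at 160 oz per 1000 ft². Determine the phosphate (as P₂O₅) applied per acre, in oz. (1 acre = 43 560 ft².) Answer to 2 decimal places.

P₂O₅ per 1000 ft² = 160 × 11% = 17.6 oz.
Convert to per acre: 17.6 × 43.56 = 766.656 oz.

766.66 oz P₂O₅ per acre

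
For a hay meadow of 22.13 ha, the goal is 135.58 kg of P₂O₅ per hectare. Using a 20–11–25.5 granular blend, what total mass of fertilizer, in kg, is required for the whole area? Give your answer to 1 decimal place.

Product per hectare = 135.58 / 11% = 1232.55 kg.
Total product = 1232.55 × 22.13 = 27276.23 kg.

27276.2 kg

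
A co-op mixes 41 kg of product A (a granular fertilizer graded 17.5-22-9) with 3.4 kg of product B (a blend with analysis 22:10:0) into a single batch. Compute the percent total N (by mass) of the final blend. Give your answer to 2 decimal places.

17.84% N

Total mass = 41 + 3.4 = 44.4 kg.
N mass = 17.5%×41 + 22%×3.4 = 7.923 kg.
% N = 7.923 / 44.4 = 17.8446%.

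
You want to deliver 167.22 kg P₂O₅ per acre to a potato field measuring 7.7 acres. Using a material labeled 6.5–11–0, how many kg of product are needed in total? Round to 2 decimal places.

11705.40 kg

Product per acre = 167.22 / 11% = 1520.18 kg.
Total product = 1520.18 × 7.7 = 11705.4 kg.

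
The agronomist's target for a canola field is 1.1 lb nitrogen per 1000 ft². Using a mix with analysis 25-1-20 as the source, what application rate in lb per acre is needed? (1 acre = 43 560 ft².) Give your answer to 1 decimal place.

191.7 lb of product per acre

Product per 1000 ft² = 1.1 / 25% = 4.4 lb.
Convert to per acre: 4.4 × 43.56 = 191.664 lb.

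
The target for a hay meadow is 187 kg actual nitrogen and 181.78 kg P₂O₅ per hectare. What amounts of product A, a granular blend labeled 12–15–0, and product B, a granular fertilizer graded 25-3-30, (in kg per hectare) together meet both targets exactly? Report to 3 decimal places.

1175.074 kg product A, 183.965 kg product B

Let a = kg of product A, b = kg of product B (per hectare).
N: 0.12·a + 0.25·b = 187
P₂O₅: 0.15·a + 0.03·b = 181.78
Eliminate a: (row1) − 0.12/0.15·(row2) → 0.226·b = 41.576, so b = 183.9646.
Back-substitute: a = (187 − 0.25·183.9646) / 0.12 = 1175.0737.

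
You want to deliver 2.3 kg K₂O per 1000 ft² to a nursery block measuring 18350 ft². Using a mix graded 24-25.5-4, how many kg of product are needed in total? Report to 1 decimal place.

1055.1 kg

Product per 1000 ft² = 2.3 / 4% = 57.5 kg.
Total product = 57.5 × 18350 / 1000 = 1055.12 kg.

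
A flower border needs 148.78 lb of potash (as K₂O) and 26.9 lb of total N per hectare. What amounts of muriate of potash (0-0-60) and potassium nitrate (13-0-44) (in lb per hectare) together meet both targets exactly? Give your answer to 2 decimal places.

96.22 lb muriate of potash, 206.92 lb potassium nitrate

With a, b = lb per hectare of muriate of potash and potassium nitrate:
K₂O: 0.6·a + 0.44·b = 148.78
N: 0·a + 0.13·b = 26.9
Solving simultaneously: a = 96.2231, b = 206.923.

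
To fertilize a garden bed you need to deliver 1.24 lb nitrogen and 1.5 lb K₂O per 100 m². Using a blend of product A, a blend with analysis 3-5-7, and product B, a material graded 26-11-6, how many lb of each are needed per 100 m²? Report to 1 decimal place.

19.2 lb product A, 2.5 lb product B

Let a = lb of product A, b = lb of product B (per 100 m²).
N: 0.03·a + 0.26·b = 1.24
K₂O: 0.07·a + 0.06·b = 1.5
Eliminate b: (row1) − 0.26/0.06·(row2) → -0.273333·a = -5.26, so a = 19.2439.
Then b = (1.5 − 0.07·19.2439) / 0.06 = 2.54878.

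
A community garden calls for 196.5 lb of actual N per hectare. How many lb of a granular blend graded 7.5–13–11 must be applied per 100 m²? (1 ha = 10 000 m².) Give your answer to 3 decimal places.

26.200 lb of product per hundred sq m

Product per hectare = 196.5 / 7.5% = 2620 lb.
Convert to per 100 m²: 2620 × 0.01 = 26.2 lb.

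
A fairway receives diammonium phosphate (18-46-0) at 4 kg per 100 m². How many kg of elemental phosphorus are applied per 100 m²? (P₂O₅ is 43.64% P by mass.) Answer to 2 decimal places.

P₂O₅ per 100 m² = 4 × 46% = 1.84 kg.
Elemental P = 1.84 × 0.4364 = 0.802976 kg per 100 m².

0.80 kg P per hundred sq m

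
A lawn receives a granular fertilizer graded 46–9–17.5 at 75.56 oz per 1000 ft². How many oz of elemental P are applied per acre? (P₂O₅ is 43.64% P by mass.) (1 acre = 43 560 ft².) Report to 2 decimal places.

P₂O₅ per 1000 ft² = 75.56 × 9% = 6.8004 oz.
Elemental P = 6.8004 × 0.4364 = 2.96769 oz per 1000 ft².
Convert to per acre: 2.96769 × 43.56 = 129.273 oz.

129.27 oz P per acre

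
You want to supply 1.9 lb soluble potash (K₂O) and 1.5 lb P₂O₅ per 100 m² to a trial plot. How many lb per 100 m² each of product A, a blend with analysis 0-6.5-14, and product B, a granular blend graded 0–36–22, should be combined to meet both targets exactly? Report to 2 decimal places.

Let a = lb of product A, b = lb of product B (per 100 m²).
K₂O: 0.14·a + 0.22·b = 1.9
P₂O₅: 0.065·a + 0.36·b = 1.5
Solving simultaneously: a = 9.80609, b = 2.39612.

9.81 lb product A, 2.40 lb product B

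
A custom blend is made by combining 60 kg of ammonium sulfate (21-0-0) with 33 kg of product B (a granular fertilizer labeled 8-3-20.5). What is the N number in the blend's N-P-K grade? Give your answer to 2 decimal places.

16.39% N

Total mass = 60 + 33 = 93 kg.
N mass = 21%×60 + 8%×33 = 15.24 kg.
% N = 15.24 / 93 = 16.3871%.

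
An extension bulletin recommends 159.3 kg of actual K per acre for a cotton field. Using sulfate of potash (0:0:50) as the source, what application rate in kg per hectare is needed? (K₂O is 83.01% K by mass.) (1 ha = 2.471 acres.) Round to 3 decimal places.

948.392 kg of product per hectare

As K₂O: 159.3 / 0.8301 = 191.905 kg per acre.
Product per acre = 191.905 / 50% = 383.809 kg.
Convert to per hectare: 383.809 × 2.471 = 948.39248 kg.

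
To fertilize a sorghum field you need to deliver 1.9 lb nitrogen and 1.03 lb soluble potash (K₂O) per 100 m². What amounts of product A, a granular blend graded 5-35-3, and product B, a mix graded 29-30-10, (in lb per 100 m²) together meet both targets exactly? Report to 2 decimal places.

Per-100 m² balance (a = product A, b = product B):
N: 0.05·a + 0.29·b = 1.9
K₂O: 0.03·a + 0.1·b = 1.03
From row1: a = (1.9 − 0.29·b) / 0.05.
Into row2: 0.03·(1.9 − 0.29·b)/0.05 + 0.1·b = 1.03 → b = 1.48649, a = 29.3784.

29.38 lb product A, 1.49 lb product B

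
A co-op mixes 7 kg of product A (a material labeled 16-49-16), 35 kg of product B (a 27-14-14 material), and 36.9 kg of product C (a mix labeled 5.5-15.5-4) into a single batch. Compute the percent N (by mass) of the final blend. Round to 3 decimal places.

15.969% N

Total mass = 7 + 35 + 36.9 = 78.9 kg.
N mass = 16%×7 + 27%×35 + 5.5%×36.9 = 12.5995 kg.
% N = 12.5995 / 78.9 = 15.9689%.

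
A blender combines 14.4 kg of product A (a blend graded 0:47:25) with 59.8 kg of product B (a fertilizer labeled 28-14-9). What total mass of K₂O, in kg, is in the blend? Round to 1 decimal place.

K₂O mass = 25%×14.4 + 9%×59.8 = 8.982 kg.

9.0 kg K₂O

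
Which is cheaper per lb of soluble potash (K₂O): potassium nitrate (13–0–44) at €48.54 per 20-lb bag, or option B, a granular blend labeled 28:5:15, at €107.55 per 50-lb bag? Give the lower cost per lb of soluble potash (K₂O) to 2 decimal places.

potassium nitrate: K₂O per bag = 20 × 44% = 8.8 lb; cost = 48.54 / 8.8 = €5.5159/lb K₂O.
option B: K₂O per bag = 50 × 15% = 7.5 lb; cost = 107.55 / 7.5 = €14.3400/lb K₂O.
potassium nitrate is cheaper.

€5.52 per lb K₂O (potassium nitrate)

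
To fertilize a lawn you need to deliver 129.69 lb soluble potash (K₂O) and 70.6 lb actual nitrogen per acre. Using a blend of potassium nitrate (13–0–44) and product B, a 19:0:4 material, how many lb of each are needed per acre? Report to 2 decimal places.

Per-acre balance (a = potassium nitrate, b = product B):
K₂O: 0.44·a + 0.04·b = 129.69
N: 0.13·a + 0.19·b = 70.6
From row1: a = (129.69 − 0.04·b) / 0.44.
Into row2: 0.13·(129.69 − 0.04·b)/0.44 + 0.19·b = 70.6 → b = 181.177, a = 278.279.

278.28 lb potassium nitrate, 181.18 lb product B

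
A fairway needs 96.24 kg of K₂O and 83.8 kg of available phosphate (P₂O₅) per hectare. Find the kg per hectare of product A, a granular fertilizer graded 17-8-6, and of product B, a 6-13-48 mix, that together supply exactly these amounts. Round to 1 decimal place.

With a, b = kg per hectare of product A and product B:
K₂O: 0.06·a + 0.48·b = 96.24
P₂O₅: 0.08·a + 0.13·b = 83.8
Eliminate a: (row1) − 0.06/0.08·(row2) → 0.3825·b = 33.39, so b = 87.2941.
Back-substitute: a = (96.24 − 0.48·87.2941) / 0.06 = 905.647.

905.6 kg product A, 87.3 kg product B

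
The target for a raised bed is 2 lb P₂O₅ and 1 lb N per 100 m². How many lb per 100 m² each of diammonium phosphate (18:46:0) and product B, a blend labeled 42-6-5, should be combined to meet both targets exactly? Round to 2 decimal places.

Per-100 m² balance (a = diammonium phosphate, b = product B):
P₂O₅: 0.46·a + 0.06·b = 2
N: 0.18·a + 0.42·b = 1
From row1: a = (2 − 0.06·b) / 0.46.
Into row2: 0.18·(2 − 0.06·b)/0.46 + 0.42·b = 1 → b = 0.548246, a = 4.27632.

4.28 lb diammonium phosphate, 0.55 lb product B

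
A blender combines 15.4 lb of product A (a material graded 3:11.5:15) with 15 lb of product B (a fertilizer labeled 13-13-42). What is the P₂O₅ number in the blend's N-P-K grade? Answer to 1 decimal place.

Total mass = 15.4 + 15 = 30.4 lb.
P₂O₅ mass = 11.5%×15.4 + 13%×15 = 3.721 lb.
% P₂O₅ = 3.721 / 30.4 = 12.2401%.

12.2% P₂O₅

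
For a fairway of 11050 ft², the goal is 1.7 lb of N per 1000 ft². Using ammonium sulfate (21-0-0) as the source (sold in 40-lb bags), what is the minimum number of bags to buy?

Product per 1000 ft² = 1.7 / 21% = 8.09524 lb.
Total product = 8.09524 × 11050 / 1000 = 89.4524 lb.
Bags = ⌈89.4524 / 40⌉ = 3.

3 bags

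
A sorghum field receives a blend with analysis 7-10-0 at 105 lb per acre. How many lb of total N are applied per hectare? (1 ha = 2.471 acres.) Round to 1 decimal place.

nitrogen per acre = 105 × 7% = 7.35 lb.
Convert to per hectare: 7.35 × 2.471 = 18.1619 lb.

18.2 lb N per hectare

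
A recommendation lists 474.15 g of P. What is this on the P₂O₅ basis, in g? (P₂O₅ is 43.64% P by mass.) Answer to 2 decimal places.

P₂O₅ = 474.15 / 0.4364 = 1086.503 g.

1086.50 g P₂O₅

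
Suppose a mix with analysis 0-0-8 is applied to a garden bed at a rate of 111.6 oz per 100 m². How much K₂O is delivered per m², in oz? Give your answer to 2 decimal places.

0.09 oz K₂O per sq m

K₂O per 100 m² = 111.6 × 8% = 8.928 oz.
Convert to per m²: 8.928 × 0.01 = 0.08928 oz.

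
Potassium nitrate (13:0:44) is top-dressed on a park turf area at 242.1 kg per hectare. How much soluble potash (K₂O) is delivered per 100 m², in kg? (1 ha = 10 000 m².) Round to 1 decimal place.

1.1 kg K₂O per hundred sq m

K₂O per hectare = 242.1 × 44% = 106.524 kg.
Convert to per 100 m²: 106.524 × 0.01 = 1.06524 kg.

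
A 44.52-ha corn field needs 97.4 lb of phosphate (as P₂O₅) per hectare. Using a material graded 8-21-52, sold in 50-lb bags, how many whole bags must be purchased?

413 bags

Product per hectare = 97.4 / 21% = 463.81 lb.
Total product = 463.81 × 44.52 = 20648.8 lb.
Bags = ⌈20648.8 / 50⌉ = 413.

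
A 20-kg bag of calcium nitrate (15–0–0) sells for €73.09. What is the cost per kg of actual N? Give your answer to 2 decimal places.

N in bag = 20 × 15% = 3 kg.
Cost per kg N = €73.09 / 3 = €24.3633.

€24.36 per kg N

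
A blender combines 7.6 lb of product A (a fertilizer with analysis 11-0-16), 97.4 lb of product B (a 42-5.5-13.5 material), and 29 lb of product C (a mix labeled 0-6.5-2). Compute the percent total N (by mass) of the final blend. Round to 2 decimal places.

31.15% N

Total mass = 7.6 + 97.4 + 29 = 134 lb.
N mass = 11%×7.6 + 42%×97.4 + 0%×29 = 41.744 lb.
% N = 41.744 / 134 = 31.1522%.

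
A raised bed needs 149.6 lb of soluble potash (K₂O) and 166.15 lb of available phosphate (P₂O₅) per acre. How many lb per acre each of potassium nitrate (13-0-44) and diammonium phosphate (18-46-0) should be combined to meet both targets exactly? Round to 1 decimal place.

With a, b = lb per acre of potassium nitrate and diammonium phosphate:
K₂O: 0.44·a + 0·b = 149.6
P₂O₅: 0·a + 0.46·b = 166.15
Solving simultaneously: a = 340, b = 361.196.

340.0 lb potassium nitrate, 361.2 lb diammonium phosphate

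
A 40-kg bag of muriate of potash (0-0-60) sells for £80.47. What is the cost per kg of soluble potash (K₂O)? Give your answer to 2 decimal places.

K₂O in bag = 40 × 60% = 24 kg.
Cost per kg K₂O = £80.47 / 24 = £3.3529.

£3.35 per kg K₂O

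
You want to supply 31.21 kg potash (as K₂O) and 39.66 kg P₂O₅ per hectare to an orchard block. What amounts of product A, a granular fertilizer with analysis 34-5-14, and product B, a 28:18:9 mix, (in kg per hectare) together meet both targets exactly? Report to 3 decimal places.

Let a = kg of product A, b = kg of product B (per hectare).
K₂O: 0.14·a + 0.09·b = 31.21
P₂O₅: 0.05·a + 0.18·b = 39.66
Eliminate b: (row1) − 0.09/0.18·(row2) → 0.115·a = 11.38, so a = 98.9565.
Then b = (39.66 − 0.05·98.9565) / 0.18 = 192.8454.

98.957 kg product A, 192.845 kg product B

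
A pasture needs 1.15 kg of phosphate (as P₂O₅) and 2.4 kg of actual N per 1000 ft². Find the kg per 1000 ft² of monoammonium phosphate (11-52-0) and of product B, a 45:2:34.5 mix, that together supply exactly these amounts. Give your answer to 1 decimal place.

2.0 kg monoammonium phosphate, 4.8 kg product B

With a, b = kg per 1000 ft² of monoammonium phosphate and product B:
P₂O₅: 0.52·a + 0.02·b = 1.15
N: 0.11·a + 0.45·b = 2.4
Eliminate a: (row1) − 0.52/0.11·(row2) → -2.10727·b = -10.1955, so b = 4.83822.
Back-substitute: a = (1.15 − 0.02·4.83822) / 0.52 = 2.02545.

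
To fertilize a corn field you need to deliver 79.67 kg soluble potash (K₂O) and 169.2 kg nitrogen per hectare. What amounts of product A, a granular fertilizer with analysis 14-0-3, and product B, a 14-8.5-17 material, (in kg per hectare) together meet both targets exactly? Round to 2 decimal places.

898.48 kg product A, 310.09 kg product B

With a, b = kg per hectare of product A and product B:
K₂O: 0.03·a + 0.17·b = 79.67
N: 0.14·a + 0.14·b = 169.2
From row1: a = (79.67 − 0.17·b) / 0.03.
Into row2: 0.14·(79.67 − 0.17·b)/0.03 + 0.14·b = 169.2 → b = 310.092, a = 898.4796.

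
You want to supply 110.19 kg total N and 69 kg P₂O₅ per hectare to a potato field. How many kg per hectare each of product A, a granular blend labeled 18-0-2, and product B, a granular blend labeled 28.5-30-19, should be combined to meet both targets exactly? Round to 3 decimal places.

248.000 kg product A, 230.000 kg product B

Let a = kg of product A, b = kg of product B (per hectare).
N: 0.18·a + 0.285·b = 110.19
P₂O₅: 0·a + 0.3·b = 69
Solving simultaneously: a = 248, b = 230.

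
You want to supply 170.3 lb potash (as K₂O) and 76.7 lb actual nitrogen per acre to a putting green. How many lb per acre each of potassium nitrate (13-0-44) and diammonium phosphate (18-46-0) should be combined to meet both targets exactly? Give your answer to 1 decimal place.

With a, b = lb per acre of potassium nitrate and diammonium phosphate:
K₂O: 0.44·a + 0·b = 170.3
N: 0.13·a + 0.18·b = 76.7
Eliminate a: (row1) − 0.44/0.13·(row2) → -0.609231·b = -89.3, so b = 146.578.
Back-substitute: a = (170.3 − 0·146.578) / 0.44 = 387.045.

387.0 lb potassium nitrate, 146.6 lb diammonium phosphate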